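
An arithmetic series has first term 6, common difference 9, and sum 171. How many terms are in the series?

Using S = n/2 × [2a + (n-1)d]
171 = n/2 × [2(6) + (n-1)(9)]
171 = n/2 × [12 + 9n - 9]
342 = n × [3 + 9n]
9n² + (3)n - 342 = 0
Discriminant: Δ = (3)² - 4(9)(-342) = 9 + 12312 = 12321
√Δ = 111
n = [-(3) + √Δ] / (2·9) = (-3 + 111) / 18 = 108 / 18 = 6
(The negative root is discarded since n must be a positive integer.)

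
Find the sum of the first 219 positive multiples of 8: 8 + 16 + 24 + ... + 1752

Factor out 8: = 8(1 + 2 + ... + 219) = 8 × n(n+1)/2
= 8 × 219×220/2
= 8 × 24090
= 192720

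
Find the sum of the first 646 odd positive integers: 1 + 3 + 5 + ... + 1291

Sum of first n odd numbers = n²
= 646²
= 417316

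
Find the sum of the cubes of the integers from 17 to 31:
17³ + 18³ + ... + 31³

Use ∑_{k=1}^{n} k³ = [n(n+1)/2]², then subtract the first 16 terms.
∑_{k=1}^{31} k³ = [31×32/2]² = 496² = 246016
∑_{k=1}^{16} k³ = [16×17/2]² = 136² = 18496
∑_{k=17}^{31} k³ = 246016 - 18496 = 227520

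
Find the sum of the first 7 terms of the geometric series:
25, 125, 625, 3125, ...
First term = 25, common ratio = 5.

Sₙ = a(1 - rⁿ) / (1 - r)
S_7 = 25(1 - 5^7) / (1 - 5)
S_7 = 25(1 - 78125) / (-4)
S_7 = 488275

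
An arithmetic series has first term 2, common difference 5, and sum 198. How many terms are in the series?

Using S = n/2 × [2a + (n-1)d]
198 = n/2 × [2(2) + (n-1)(5)]
198 = n/2 × [4 + 5n - 5]
396 = n × [-1 + 5n]
5n² + (-1)n - 396 = 0
Discriminant: Δ = (-1)² - 4(5)(-396) = 1 + 7920 = 7921
√Δ = 89
n = [-(-1) + √Δ] / (2·5) = (1 + 89) / 10 = 90 / 10 = 9
(The negative root is discarded since n must be a positive integer.)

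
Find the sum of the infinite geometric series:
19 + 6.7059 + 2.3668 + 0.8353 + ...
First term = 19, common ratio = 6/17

For |r| < 1, S = a / (1 - r)
S = 19 / (1 - (6/17))
S = 19 / (11/17)
S = 323/11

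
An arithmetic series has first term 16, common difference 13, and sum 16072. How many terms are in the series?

Using S = n/2 × [2a + (n-1)d]
16072 = n/2 × [2(16) + (n-1)(13)]
16072 = n/2 × [32 + 13n - 13]
32144 = n × [19 + 13n]
13n² + (19)n - 32144 = 0
Discriminant: Δ = (19)² - 4(13)(-32144) = 361 + 1671488 = 1671849
√Δ = 1293
n = [-(19) + √Δ] / (2·13) = (-19 + 1293) / 26 = 1274 / 26 = 49
(The negative root is discarded since n must be a positive integer.)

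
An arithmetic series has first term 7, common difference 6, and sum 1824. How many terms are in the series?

Using S = n/2 × [2a + (n-1)d]
1824 = n/2 × [2(7) + (n-1)(6)]
1824 = n/2 × [14 + 6n - 6]
3648 = n × [8 + 6n]
6n² + (8)n - 3648 = 0
Discriminant: Δ = (8)² - 4(6)(-3648) = 64 + 87552 = 87616
√Δ = 296
n = [-(8) + √Δ] / (2·6) = (-8 + 296) / 12 = 288 / 12 = 24
(The negative root is discarded since n must be a positive integer.)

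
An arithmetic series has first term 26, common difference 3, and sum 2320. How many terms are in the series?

Using S = n/2 × [2a + (n-1)d]
2320 = n/2 × [2(26) + (n-1)(3)]
2320 = n/2 × [52 + 3n - 3]
4640 = n × [49 + 3n]
3n² + (49)n - 4640 = 0
Discriminant: Δ = (49)² - 4(3)(-4640) = 2401 + 55680 = 58081
√Δ = 241
n = [-(49) + √Δ] / (2·3) = (-49 + 241) / 6 = 192 / 6 = 32
(The negative root is discarded since n must be a positive integer.)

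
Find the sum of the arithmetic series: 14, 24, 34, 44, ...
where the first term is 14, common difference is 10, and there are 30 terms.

Sₙ = n/2 × (first + last)
Last term = a + (n-1)d = 14 + (30-1)×10 = 304
S_30 = 30/2 × (14 + 304)
S_30 = 30/2 × 318 = 4770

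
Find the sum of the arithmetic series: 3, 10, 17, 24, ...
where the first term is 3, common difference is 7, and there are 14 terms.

Sₙ = n/2 × (first + last)
Last term = a + (n-1)d = 3 + (14-1)×7 = 94
S_14 = 14/2 × (3 + 94)
S_14 = 14/2 × 97 = 679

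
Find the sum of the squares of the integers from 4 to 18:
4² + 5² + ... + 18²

Use ∑_{k=1}^{n} k² = n(n+1)(2n+1)/6, then subtract the first 3 terms.
∑_{k=1}^{18} k² = 18×19×37/6 = 2109
∑_{k=1}^{3} k² = 3×4×7/6 = 14
∑_{k=4}^{18} k² = 2109 - 14 = 2095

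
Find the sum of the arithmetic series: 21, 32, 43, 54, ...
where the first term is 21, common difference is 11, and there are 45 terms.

Sₙ = n/2 × (first + last)
Last term = a + (n-1)d = 21 + (45-1)×11 = 505
S_45 = 45/2 × (21 + 505)
S_45 = 45/2 × 526 = 11835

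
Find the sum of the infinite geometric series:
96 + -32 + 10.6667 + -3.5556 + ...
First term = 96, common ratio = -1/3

For |r| < 1, S = a / (1 - r)
S = 96 / (1 - (-1/3))
S = 96 / (4/3)
S = 72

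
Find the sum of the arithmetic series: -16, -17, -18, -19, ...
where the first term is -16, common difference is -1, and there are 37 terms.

Sₙ = n/2 × (first + last)
Last term = a + (n-1)d = -16 + (37-1)×(-1) = -52
S_37 = 37/2 × (-16 + (-52))
S_37 = 37/2 × (-68) = -1258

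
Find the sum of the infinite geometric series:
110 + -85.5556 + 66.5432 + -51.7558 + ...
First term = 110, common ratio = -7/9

For |r| < 1, S = a / (1 - r)
S = 110 / (1 - (-7/9))
S = 110 / (16/9)
S = 495/8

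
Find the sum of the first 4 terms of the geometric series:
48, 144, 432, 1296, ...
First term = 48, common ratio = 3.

Sₙ = a(1 - rⁿ) / (1 - r)
S_4 = 48(1 - 3^4) / (1 - 3)
S_4 = 48(1 - 81) / (-2)
S_4 = 1920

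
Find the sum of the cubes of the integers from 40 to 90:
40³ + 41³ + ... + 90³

Use ∑_{k=1}^{n} k³ = [n(n+1)/2]², then subtract the first 39 terms.
∑_{k=1}^{90} k³ = [90×91/2]² = 4095² = 16769025
∑_{k=1}^{39} k³ = [39×40/2]² = 780² = 608400
∑_{k=40}^{90} k³ = 16769025 - 608400 = 16160625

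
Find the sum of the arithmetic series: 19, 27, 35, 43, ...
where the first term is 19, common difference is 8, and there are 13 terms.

Sₙ = n/2 × (first + last)
Last term = a + (n-1)d = 19 + (13-1)×8 = 115
S_13 = 13/2 × (19 + 115)
S_13 = 13/2 × 134 = 871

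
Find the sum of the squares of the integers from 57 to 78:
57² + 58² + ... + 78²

Use ∑_{k=1}^{n} k² = n(n+1)(2n+1)/6, then subtract the first 56 terms.
∑_{k=1}^{78} k² = 78×79×157/6 = 161239
∑_{k=1}^{56} k² = 56×57×113/6 = 60116
∑_{k=57}^{78} k² = 161239 - 60116 = 101123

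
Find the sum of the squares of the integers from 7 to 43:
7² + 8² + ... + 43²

Use ∑_{k=1}^{n} k² = n(n+1)(2n+1)/6, then subtract the first 6 terms.
∑_{k=1}^{43} k² = 43×44×87/6 = 27434
∑_{k=1}^{6} k² = 6×7×13/6 = 91
∑_{k=7}^{43} k² = 27434 - 91 = 27343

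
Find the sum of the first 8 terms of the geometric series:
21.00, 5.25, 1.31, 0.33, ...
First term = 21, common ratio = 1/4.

Sₙ = a(1 - rⁿ) / (1 - r)
S_8 = 21(1 - (1/4)^8) / (1 - (1/4))
S_8 = 21(1 - (1/65536)) / (3/4)
S_8 = 458745/16384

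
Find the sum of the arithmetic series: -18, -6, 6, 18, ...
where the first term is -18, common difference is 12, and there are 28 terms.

Sₙ = n/2 × (first + last)
Last term = a + (n-1)d = -18 + (28-1)×12 = 306
S_28 = 28/2 × (-18 + 306)
S_28 = 28/2 × 288 = 4032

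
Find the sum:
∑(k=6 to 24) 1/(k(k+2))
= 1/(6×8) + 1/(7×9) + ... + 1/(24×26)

Partial fractions: 1/(k(k+2)) = (1/2)[1/k - 1/(k+2)]
Telescoping leaves the first two and last two terms:
= (1/2)[1/6 + 1/7 - 1/25 - 1/26]
= 1577/13650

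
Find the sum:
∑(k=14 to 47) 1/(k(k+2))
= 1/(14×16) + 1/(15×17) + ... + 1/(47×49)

Partial fractions: 1/(k(k+2)) = (1/2)[1/k - 1/(k+2)]
Telescoping leaves the first two and last two terms:
= (1/2)[1/14 + 1/15 - 1/48 - 1/49]
= 1139/23520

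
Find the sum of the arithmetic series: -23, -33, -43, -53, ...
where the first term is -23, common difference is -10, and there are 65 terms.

Sₙ = n/2 × (first + last)
Last term = a + (n-1)d = -23 + (65-1)×(-10) = -663
S_65 = 65/2 × (-23 + (-663))
S_65 = 65/2 × (-686) = -22295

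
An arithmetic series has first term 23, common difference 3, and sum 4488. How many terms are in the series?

Using S = n/2 × [2a + (n-1)d]
4488 = n/2 × [2(23) + (n-1)(3)]
4488 = n/2 × [46 + 3n - 3]
8976 = n × [43 + 3n]
3n² + (43)n - 8976 = 0
Discriminant: Δ = (43)² - 4(3)(-8976) = 1849 + 107712 = 109561
√Δ = 331
n = [-(43) + √Δ] / (2·3) = (-43 + 331) / 6 = 288 / 6 = 48
(The negative root is discarded since n must be a positive integer.)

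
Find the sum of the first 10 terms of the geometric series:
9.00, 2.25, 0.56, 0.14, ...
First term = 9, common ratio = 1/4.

Sₙ = a(1 - rⁿ) / (1 - r)
S_10 = 9(1 - (1/4)^10) / (1 - (1/4))
S_10 = 9(1 - (1/1048576)) / (3/4)
S_10 = 3145725/262144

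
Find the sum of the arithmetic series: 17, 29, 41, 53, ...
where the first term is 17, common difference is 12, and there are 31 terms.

Sₙ = n/2 × (first + last)
Last term = a + (n-1)d = 17 + (31-1)×12 = 377
S_31 = 31/2 × (17 + 377)
S_31 = 31/2 × 394 = 6107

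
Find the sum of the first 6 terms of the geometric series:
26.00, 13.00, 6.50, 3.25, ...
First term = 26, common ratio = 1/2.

Sₙ = a(1 - rⁿ) / (1 - r)
S_6 = 26(1 - (1/2)^6) / (1 - (1/2))
S_6 = 26(1 - (1/64)) / (1/2)
S_6 = 819/16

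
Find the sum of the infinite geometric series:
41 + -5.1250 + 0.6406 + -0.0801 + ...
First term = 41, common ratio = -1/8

For |r| < 1, S = a / (1 - r)
S = 41 / (1 - (-1/8))
S = 41 / (9/8)
S = 328/9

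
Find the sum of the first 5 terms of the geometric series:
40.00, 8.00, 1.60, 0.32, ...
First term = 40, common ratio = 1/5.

Sₙ = a(1 - rⁿ) / (1 - r)
S_5 = 40(1 - (1/5)^5) / (1 - (1/5))
S_5 = 40(1 - (1/3125)) / (4/5)
S_5 = 6248/125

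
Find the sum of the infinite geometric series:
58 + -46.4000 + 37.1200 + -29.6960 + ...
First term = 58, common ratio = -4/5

For |r| < 1, S = a / (1 - r)
S = 58 / (1 - (-4/5))
S = 58 / (9/5)
S = 290/9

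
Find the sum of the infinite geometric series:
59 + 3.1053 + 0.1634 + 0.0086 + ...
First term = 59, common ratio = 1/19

For |r| < 1, S = a / (1 - r)
S = 59 / (1 - (1/19))
S = 59 / (18/19)
S = 1121/18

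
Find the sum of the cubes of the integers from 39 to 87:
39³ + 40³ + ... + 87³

Use ∑_{k=1}^{n} k³ = [n(n+1)/2]², then subtract the first 38 terms.
∑_{k=1}^{87} k³ = [87×88/2]² = 3828² = 14653584
∑_{k=1}^{38} k³ = [38×39/2]² = 741² = 549081
∑_{k=39}^{87} k³ = 14653584 - 549081 = 14104503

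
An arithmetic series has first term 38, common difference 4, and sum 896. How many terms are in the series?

Using S = n/2 × [2a + (n-1)d]
896 = n/2 × [2(38) + (n-1)(4)]
896 = n/2 × [76 + 4n - 4]
1792 = n × [72 + 4n]
4n² + (72)n - 1792 = 0
Discriminant: Δ = (72)² - 4(4)(-1792) = 5184 + 28672 = 33856
√Δ = 184
n = [-(72) + √Δ] / (2·4) = (-72 + 184) / 8 = 112 / 8 = 14
(The negative root is discarded since n must be a positive integer.)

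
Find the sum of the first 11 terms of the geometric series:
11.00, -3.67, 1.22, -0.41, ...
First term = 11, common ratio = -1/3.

Sₙ = a(1 - rⁿ) / (1 - r)
S_11 = 11(1 - (-1/3)^11) / (1 - (-1/3))
S_11 = 11(1 - (-1/177147)) / (4/3)
S_11 = 487157/59049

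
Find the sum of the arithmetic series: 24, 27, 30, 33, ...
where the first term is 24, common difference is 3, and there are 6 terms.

Sₙ = n/2 × (first + last)
Last term = a + (n-1)d = 24 + (6-1)×3 = 39
S_6 = 6/2 × (24 + 39)
S_6 = 6/2 × 63 = 189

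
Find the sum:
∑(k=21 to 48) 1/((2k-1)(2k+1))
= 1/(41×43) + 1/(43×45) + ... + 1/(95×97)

Partial fractions: 1/((2k-1)(2k+1)) = (1/2)[1/(2k-1) - 1/(2k+1)]
The series telescopes:
= (1/2)[1/41 - 1/97]
= 28/3977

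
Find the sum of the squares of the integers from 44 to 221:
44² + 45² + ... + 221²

Use ∑_{k=1}^{n} k² = n(n+1)(2n+1)/6, then subtract the first 43 terms.
∑_{k=1}^{221} k² = 221×222×443/6 = 3622411
∑_{k=1}^{43} k² = 43×44×87/6 = 27434
∑_{k=44}^{221} k² = 3622411 - 27434 = 3594977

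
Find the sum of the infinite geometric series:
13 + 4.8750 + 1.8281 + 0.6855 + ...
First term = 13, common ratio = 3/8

For |r| < 1, S = a / (1 - r)
S = 13 / (1 - (3/8))
S = 13 / (5/8)
S = 104/5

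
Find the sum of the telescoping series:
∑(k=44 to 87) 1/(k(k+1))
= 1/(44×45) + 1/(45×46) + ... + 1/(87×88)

Partial fractions: 1/(k(k+1)) = 1/k - 1/(k+1)
The series telescopes:
= (1/44 - 1/45) + (1/45 - 1/46) + ... + (1/87 - 1/88)
= 1/44 - 1/88
= 1/88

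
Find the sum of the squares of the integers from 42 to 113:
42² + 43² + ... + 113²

Use ∑_{k=1}^{n} k² = n(n+1)(2n+1)/6, then subtract the first 41 terms.
∑_{k=1}^{113} k² = 113×114×227/6 = 487369
∑_{k=1}^{41} k² = 41×42×83/6 = 23821
∑_{k=42}^{113} k² = 487369 - 23821 = 463548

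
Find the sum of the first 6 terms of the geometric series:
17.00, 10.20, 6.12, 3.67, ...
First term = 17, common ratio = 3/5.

Sₙ = a(1 - rⁿ) / (1 - r)
S_6 = 17(1 - (3/5)^6) / (1 - (3/5))
S_6 = 17(1 - (729/15625)) / (2/5)
S_6 = 126616/3125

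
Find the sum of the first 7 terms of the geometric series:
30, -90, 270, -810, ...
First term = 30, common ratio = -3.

Sₙ = a(1 - rⁿ) / (1 - r)
S_7 = 30(1 - (-3)^7) / (1 - (-3))
S_7 = 30(1 - (-2187)) / (4)
S_7 = 16410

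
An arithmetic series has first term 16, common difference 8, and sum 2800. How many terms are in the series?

Using S = n/2 × [2a + (n-1)d]
2800 = n/2 × [2(16) + (n-1)(8)]
2800 = n/2 × [32 + 8n - 8]
5600 = n × [24 + 8n]
8n² + (24)n - 5600 = 0
Discriminant: Δ = (24)² - 4(8)(-5600) = 576 + 179200 = 179776
√Δ = 424
n = [-(24) + √Δ] / (2·8) = (-24 + 424) / 16 = 400 / 16 = 25
(The negative root is discarded since n must be a positive integer.)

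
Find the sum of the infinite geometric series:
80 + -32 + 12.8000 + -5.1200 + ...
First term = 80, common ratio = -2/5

For |r| < 1, S = a / (1 - r)
S = 80 / (1 - (-2/5))
S = 80 / (7/5)
S = 400/7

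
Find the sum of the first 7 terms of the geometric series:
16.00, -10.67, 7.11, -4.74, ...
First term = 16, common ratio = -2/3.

Sₙ = a(1 - rⁿ) / (1 - r)
S_7 = 16(1 - (-2/3)^7) / (1 - (-2/3))
S_7 = 16(1 - (-128/2187)) / (5/3)
S_7 = 7408/729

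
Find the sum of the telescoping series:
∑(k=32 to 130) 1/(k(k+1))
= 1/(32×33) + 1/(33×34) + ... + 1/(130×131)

Partial fractions: 1/(k(k+1)) = 1/k - 1/(k+1)
The series telescopes:
= (1/32 - 1/33) + (1/33 - 1/34) + ... + (1/130 - 1/131)
= 1/32 - 1/131
= 99/4192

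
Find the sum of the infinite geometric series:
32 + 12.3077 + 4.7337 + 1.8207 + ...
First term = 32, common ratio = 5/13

For |r| < 1, S = a / (1 - r)
S = 32 / (1 - (5/13))
S = 32 / (8/13)
S = 52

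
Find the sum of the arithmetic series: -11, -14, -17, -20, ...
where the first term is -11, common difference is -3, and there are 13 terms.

Sₙ = n/2 × (first + last)
Last term = a + (n-1)d = -11 + (13-1)×(-3) = -47
S_13 = 13/2 × (-11 + (-47))
S_13 = 13/2 × (-58) = -377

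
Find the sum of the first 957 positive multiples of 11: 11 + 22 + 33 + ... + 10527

Factor out 11: = 11(1 + 2 + ... + 957) = 11 × n(n+1)/2
= 11 × 957×958/2
= 11 × 458403
= 5042433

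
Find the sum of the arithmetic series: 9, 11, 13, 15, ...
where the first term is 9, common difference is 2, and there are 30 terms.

Sₙ = n/2 × (first + last)
Last term = a + (n-1)d = 9 + (30-1)×2 = 67
S_30 = 30/2 × (9 + 67)
S_30 = 30/2 × 76 = 1140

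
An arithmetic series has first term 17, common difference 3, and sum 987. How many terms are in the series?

Using S = n/2 × [2a + (n-1)d]
987 = n/2 × [2(17) + (n-1)(3)]
987 = n/2 × [34 + 3n - 3]
1974 = n × [31 + 3n]
3n² + (31)n - 1974 = 0
Discriminant: Δ = (31)² - 4(3)(-1974) = 961 + 23688 = 24649
√Δ = 157
n = [-(31) + √Δ] / (2·3) = (-31 + 157) / 6 = 126 / 6 = 21
(The negative root is discarded since n must be a positive integer.)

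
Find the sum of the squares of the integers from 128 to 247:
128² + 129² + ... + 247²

Use ∑_{k=1}^{n} k² = n(n+1)(2n+1)/6, then subtract the first 127 terms.
∑_{k=1}^{247} k² = 247×248×495/6 = 5053620
∑_{k=1}^{127} k² = 127×128×255/6 = 690880
∑_{k=128}^{247} k² = 5053620 - 690880 = 4362740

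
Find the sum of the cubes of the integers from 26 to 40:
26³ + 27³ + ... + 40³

Use ∑_{k=1}^{n} k³ = [n(n+1)/2]², then subtract the first 25 terms.
∑_{k=1}^{40} k³ = [40×41/2]² = 820² = 672400
∑_{k=1}^{25} k³ = [25×26/2]² = 325² = 105625
∑_{k=26}^{40} k³ = 672400 - 105625 = 566775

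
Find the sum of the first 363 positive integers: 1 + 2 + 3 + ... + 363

Formula: ∑k = n(n+1)/2
= 363×364/2
= 132132/2
= 66066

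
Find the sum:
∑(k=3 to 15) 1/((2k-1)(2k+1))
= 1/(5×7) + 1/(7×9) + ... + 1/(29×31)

Partial fractions: 1/((2k-1)(2k+1)) = (1/2)[1/(2k-1) - 1/(2k+1)]
The series telescopes:
= (1/2)[1/5 - 1/31]
= 13/155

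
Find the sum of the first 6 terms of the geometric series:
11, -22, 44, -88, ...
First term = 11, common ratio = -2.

Sₙ = a(1 - rⁿ) / (1 - r)
S_6 = 11(1 - (-2)^6) / (1 - (-2))
S_6 = 11(1 - 64) / (3)
S_6 = -231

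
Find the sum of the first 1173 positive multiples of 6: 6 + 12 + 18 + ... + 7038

Factor out 6: = 6(1 + 2 + ... + 1173) = 6 × n(n+1)/2
= 6 × 1173×1174/2
= 6 × 688551
= 4131306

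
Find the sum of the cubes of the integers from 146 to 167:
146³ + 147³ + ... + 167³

Use ∑_{k=1}^{n} k³ = [n(n+1)/2]², then subtract the first 145 terms.
∑_{k=1}^{167} k³ = [167×168/2]² = 14028² = 196784784
∑_{k=1}^{145} k³ = [145×146/2]² = 10585² = 112042225
∑_{k=146}^{167} k³ = 196784784 - 112042225 = 84742559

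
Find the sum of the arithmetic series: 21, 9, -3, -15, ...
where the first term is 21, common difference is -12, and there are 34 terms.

Sₙ = n/2 × (first + last)
Last term = a + (n-1)d = 21 + (34-1)×(-12) = -375
S_34 = 34/2 × (21 + (-375))
S_34 = 34/2 × (-354) = -6018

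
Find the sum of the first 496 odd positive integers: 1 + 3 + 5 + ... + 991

Sum of first n odd numbers = n²
= 496²
= 246016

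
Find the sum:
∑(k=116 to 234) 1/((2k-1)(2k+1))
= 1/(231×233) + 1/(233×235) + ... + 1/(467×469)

Partial fractions: 1/((2k-1)(2k+1)) = (1/2)[1/(2k-1) - 1/(2k+1)]
The series telescopes:
= (1/2)[1/231 - 1/469]
= 17/15477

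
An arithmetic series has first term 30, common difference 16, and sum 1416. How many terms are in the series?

Using S = n/2 × [2a + (n-1)d]
1416 = n/2 × [2(30) + (n-1)(16)]
1416 = n/2 × [60 + 16n - 16]
2832 = n × [44 + 16n]
16n² + (44)n - 2832 = 0
Discriminant: Δ = (44)² - 4(16)(-2832) = 1936 + 181248 = 183184
√Δ = 428
n = [-(44) + √Δ] / (2·16) = (-44 + 428) / 32 = 384 / 32 = 12
(The negative root is discarded since n must be a positive integer.)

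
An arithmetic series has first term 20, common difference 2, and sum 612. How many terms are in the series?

Using S = n/2 × [2a + (n-1)d]
612 = n/2 × [2(20) + (n-1)(2)]
612 = n/2 × [40 + 2n - 2]
1224 = n × [38 + 2n]
2n² + (38)n - 1224 = 0
Discriminant: Δ = (38)² - 4(2)(-1224) = 1444 + 9792 = 11236
√Δ = 106
n = [-(38) + √Δ] / (2·2) = (-38 + 106) / 4 = 68 / 4 = 17
(The negative root is discarded since n must be a positive integer.)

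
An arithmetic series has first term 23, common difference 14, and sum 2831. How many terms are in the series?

Using S = n/2 × [2a + (n-1)d]
2831 = n/2 × [2(23) + (n-1)(14)]
2831 = n/2 × [46 + 14n - 14]
5662 = n × [32 + 14n]
14n² + (32)n - 5662 = 0
Discriminant: Δ = (32)² - 4(14)(-5662) = 1024 + 317072 = 318096
√Δ = 564
n = [-(32) + √Δ] / (2·14) = (-32 + 564) / 28 = 532 / 28 = 19
(The negative root is discarded since n must be a positive integer.)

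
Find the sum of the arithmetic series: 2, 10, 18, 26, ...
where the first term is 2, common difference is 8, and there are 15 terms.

Sₙ = n/2 × (first + last)
Last term = a + (n-1)d = 2 + (15-1)×8 = 114
S_15 = 15/2 × (2 + 114)
S_15 = 15/2 × 116 = 870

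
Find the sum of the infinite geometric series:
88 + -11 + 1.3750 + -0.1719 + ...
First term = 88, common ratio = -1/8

For |r| < 1, S = a / (1 - r)
S = 88 / (1 - (-1/8))
S = 88 / (9/8)
S = 704/9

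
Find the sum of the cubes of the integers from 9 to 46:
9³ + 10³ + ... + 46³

Use ∑_{k=1}^{n} k³ = [n(n+1)/2]², then subtract the first 8 terms.
∑_{k=1}^{46} k³ = [46×47/2]² = 1081² = 1168561
∑_{k=1}^{8} k³ = [8×9/2]² = 36² = 1296
∑_{k=9}^{46} k³ = 1168561 - 1296 = 1167265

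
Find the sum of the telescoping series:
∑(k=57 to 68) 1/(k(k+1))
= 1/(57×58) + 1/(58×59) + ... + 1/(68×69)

Partial fractions: 1/(k(k+1)) = 1/k - 1/(k+1)
The series telescopes:
= (1/57 - 1/58) + (1/58 - 1/59) + ... + (1/68 - 1/69)
= 1/57 - 1/69
= 4/1311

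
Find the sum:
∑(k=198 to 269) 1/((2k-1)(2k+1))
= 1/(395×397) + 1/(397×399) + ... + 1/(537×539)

Partial fractions: 1/((2k-1)(2k+1)) = (1/2)[1/(2k-1) - 1/(2k+1)]
The series telescopes:
= (1/2)[1/395 - 1/539]
= 72/212905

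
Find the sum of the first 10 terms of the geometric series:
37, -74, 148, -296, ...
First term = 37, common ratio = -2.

Sₙ = a(1 - rⁿ) / (1 - r)
S_10 = 37(1 - (-2)^10) / (1 - (-2))
S_10 = 37(1 - 1024) / (3)
S_10 = -12617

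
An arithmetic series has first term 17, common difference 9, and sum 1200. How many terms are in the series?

Using S = n/2 × [2a + (n-1)d]
1200 = n/2 × [2(17) + (n-1)(9)]
1200 = n/2 × [34 + 9n - 9]
2400 = n × [25 + 9n]
9n² + (25)n - 2400 = 0
Discriminant: Δ = (25)² - 4(9)(-2400) = 625 + 86400 = 87025
√Δ = 295
n = [-(25) + √Δ] / (2·9) = (-25 + 295) / 18 = 270 / 18 = 15
(The negative root is discarded since n must be a positive integer.)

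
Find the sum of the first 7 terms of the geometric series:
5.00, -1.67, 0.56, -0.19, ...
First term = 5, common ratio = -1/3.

Sₙ = a(1 - rⁿ) / (1 - r)
S_7 = 5(1 - (-1/3)^7) / (1 - (-1/3))
S_7 = 5(1 - (-1/2187)) / (4/3)
S_7 = 2735/729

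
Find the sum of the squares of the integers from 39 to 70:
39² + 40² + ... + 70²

Use ∑_{k=1}^{n} k² = n(n+1)(2n+1)/6, then subtract the first 38 terms.
∑_{k=1}^{70} k² = 70×71×141/6 = 116795
∑_{k=1}^{38} k² = 38×39×77/6 = 19019
∑_{k=39}^{70} k² = 116795 - 19019 = 97776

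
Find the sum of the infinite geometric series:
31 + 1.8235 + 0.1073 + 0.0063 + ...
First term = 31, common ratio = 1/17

For |r| < 1, S = a / (1 - r)
S = 31 / (1 - (1/17))
S = 31 / (16/17)
S = 527/16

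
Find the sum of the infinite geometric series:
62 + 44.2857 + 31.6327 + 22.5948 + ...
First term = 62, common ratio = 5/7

For |r| < 1, S = a / (1 - r)
S = 62 / (1 - (5/7))
S = 62 / (2/7)
S = 217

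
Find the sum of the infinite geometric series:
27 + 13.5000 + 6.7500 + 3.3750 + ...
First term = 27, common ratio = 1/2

For |r| < 1, S = a / (1 - r)
S = 27 / (1 - (1/2))
S = 27 / (1/2)
S = 54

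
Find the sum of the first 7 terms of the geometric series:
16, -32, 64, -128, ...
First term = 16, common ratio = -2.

Sₙ = a(1 - rⁿ) / (1 - r)
S_7 = 16(1 - (-2)^7) / (1 - (-2))
S_7 = 16(1 - (-128)) / (3)
S_7 = 688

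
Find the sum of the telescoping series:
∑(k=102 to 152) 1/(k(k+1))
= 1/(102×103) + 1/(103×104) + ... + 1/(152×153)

Partial fractions: 1/(k(k+1)) = 1/k - 1/(k+1)
The series telescopes:
= (1/102 - 1/103) + (1/103 - 1/104) + ... + (1/152 - 1/153)
= 1/102 - 1/153
= 1/306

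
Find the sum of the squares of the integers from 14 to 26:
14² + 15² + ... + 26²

Use ∑_{k=1}^{n} k² = n(n+1)(2n+1)/6, then subtract the first 13 terms.
∑_{k=1}^{26} k² = 26×27×53/6 = 6201
∑_{k=1}^{13} k² = 13×14×27/6 = 819
∑_{k=14}^{26} k² = 6201 - 819 = 5382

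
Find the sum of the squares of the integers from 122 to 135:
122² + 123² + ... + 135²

Use ∑_{k=1}^{n} k² = n(n+1)(2n+1)/6, then subtract the first 121 terms.
∑_{k=1}^{135} k² = 135×136×271/6 = 829260
∑_{k=1}^{121} k² = 121×122×243/6 = 597861
∑_{k=122}^{135} k² = 829260 - 597861 = 231399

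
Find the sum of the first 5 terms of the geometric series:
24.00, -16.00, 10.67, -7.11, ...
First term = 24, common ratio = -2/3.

Sₙ = a(1 - rⁿ) / (1 - r)
S_5 = 24(1 - (-2/3)^5) / (1 - (-2/3))
S_5 = 24(1 - (-32/243)) / (5/3)
S_5 = 440/27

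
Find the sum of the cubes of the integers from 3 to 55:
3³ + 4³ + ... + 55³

Use ∑_{k=1}^{n} k³ = [n(n+1)/2]², then subtract the first 2 terms.
∑_{k=1}^{55} k³ = [55×56/2]² = 1540² = 2371600
∑_{k=1}^{2} k³ = [2×3/2]² = 3² = 9
∑_{k=3}^{55} k³ = 2371600 - 9 = 2371591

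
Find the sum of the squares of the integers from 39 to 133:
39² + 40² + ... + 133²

Use ∑_{k=1}^{n} k² = n(n+1)(2n+1)/6, then subtract the first 38 terms.
∑_{k=1}^{133} k² = 133×134×267/6 = 793079
∑_{k=1}^{38} k² = 38×39×77/6 = 19019
∑_{k=39}^{133} k² = 793079 - 19019 = 774060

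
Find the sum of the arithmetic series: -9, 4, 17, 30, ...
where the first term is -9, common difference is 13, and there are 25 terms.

Sₙ = n/2 × (first + last)
Last term = a + (n-1)d = -9 + (25-1)×13 = 303
S_25 = 25/2 × (-9 + 303)
S_25 = 25/2 × 294 = 3675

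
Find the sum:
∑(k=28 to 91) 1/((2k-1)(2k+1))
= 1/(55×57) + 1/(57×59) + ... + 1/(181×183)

Partial fractions: 1/((2k-1)(2k+1)) = (1/2)[1/(2k-1) - 1/(2k+1)]
The series telescopes:
= (1/2)[1/55 - 1/183]
= 64/10065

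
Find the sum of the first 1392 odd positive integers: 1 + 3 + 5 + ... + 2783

Sum of first n odd numbers = n²
= 1392²
= 1937664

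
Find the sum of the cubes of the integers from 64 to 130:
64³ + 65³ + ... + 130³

Use ∑_{k=1}^{n} k³ = [n(n+1)/2]², then subtract the first 63 terms.
∑_{k=1}^{130} k³ = [130×131/2]² = 8515² = 72505225
∑_{k=1}^{63} k³ = [63×64/2]² = 2016² = 4064256
∑_{k=64}^{130} k³ = 72505225 - 4064256 = 68440969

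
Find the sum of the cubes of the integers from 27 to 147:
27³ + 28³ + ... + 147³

Use ∑_{k=1}^{n} k³ = [n(n+1)/2]², then subtract the first 26 terms.
∑_{k=1}^{147} k³ = [147×148/2]² = 10878² = 118330884
∑_{k=1}^{26} k³ = [26×27/2]² = 351² = 123201
∑_{k=27}^{147} k³ = 118330884 - 123201 = 118207683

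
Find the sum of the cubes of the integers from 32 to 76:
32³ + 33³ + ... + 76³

Use ∑_{k=1}^{n} k³ = [n(n+1)/2]², then subtract the first 31 terms.
∑_{k=1}^{76} k³ = [76×77/2]² = 2926² = 8561476
∑_{k=1}^{31} k³ = [31×32/2]² = 496² = 246016
∑_{k=32}^{76} k³ = 8561476 - 246016 = 8315460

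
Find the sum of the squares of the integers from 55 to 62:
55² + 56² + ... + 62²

Use ∑_{k=1}^{n} k² = n(n+1)(2n+1)/6, then subtract the first 54 terms.
∑_{k=1}^{62} k² = 62×63×125/6 = 81375
∑_{k=1}^{54} k² = 54×55×109/6 = 53955
∑_{k=55}^{62} k² = 81375 - 53955 = 27420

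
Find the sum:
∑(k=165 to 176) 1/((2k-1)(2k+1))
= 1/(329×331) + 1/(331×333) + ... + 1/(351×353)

Partial fractions: 1/((2k-1)(2k+1)) = (1/2)[1/(2k-1) - 1/(2k+1)]
The series telescopes:
= (1/2)[1/329 - 1/353]
= 12/116137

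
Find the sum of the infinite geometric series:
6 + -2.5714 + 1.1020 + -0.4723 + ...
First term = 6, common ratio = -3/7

For |r| < 1, S = a / (1 - r)
S = 6 / (1 - (-3/7))
S = 6 / (10/7)
S = 21/5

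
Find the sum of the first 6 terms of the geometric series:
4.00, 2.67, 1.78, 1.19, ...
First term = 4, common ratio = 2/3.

Sₙ = a(1 - rⁿ) / (1 - r)
S_6 = 4(1 - (2/3)^6) / (1 - (2/3))
S_6 = 4(1 - (64/729)) / (1/3)
S_6 = 2660/243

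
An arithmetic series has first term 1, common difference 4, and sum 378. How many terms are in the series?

Using S = n/2 × [2a + (n-1)d]
378 = n/2 × [2(1) + (n-1)(4)]
378 = n/2 × [2 + 4n - 4]
756 = n × [-2 + 4n]
4n² + (-2)n - 756 = 0
Discriminant: Δ = (-2)² - 4(4)(-756) = 4 + 12096 = 12100
√Δ = 110
n = [-(-2) + √Δ] / (2·4) = (2 + 110) / 8 = 112 / 8 = 14
(The negative root is discarded since n must be a positive integer.)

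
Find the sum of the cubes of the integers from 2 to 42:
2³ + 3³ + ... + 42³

Use ∑_{k=1}^{n} k³ = [n(n+1)/2]², then subtract the first 1 terms.
∑_{k=1}^{42} k³ = [42×43/2]² = 903² = 815409
∑_{k=1}^{1} k³ = [1×2/2]² = 1² = 1
∑_{k=2}^{42} k³ = 815409 - 1 = 815408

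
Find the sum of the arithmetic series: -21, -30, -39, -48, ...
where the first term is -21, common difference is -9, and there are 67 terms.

Sₙ = n/2 × (first + last)
Last term = a + (n-1)d = -21 + (67-1)×(-9) = -615
S_67 = 67/2 × (-21 + (-615))
S_67 = 67/2 × (-636) = -21306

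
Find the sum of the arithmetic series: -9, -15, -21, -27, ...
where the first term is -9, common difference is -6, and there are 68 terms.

Sₙ = n/2 × (first + last)
Last term = a + (n-1)d = -9 + (68-1)×(-6) = -411
S_68 = 68/2 × (-9 + (-411))
S_68 = 68/2 × (-420) = -14280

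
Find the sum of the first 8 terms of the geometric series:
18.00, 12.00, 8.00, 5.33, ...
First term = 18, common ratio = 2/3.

Sₙ = a(1 - rⁿ) / (1 - r)
S_8 = 18(1 - (2/3)^8) / (1 - (2/3))
S_8 = 18(1 - (256/6561)) / (1/3)
S_8 = 12610/243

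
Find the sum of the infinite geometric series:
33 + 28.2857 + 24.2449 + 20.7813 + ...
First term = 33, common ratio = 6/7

For |r| < 1, S = a / (1 - r)
S = 33 / (1 - (6/7))
S = 33 / (1/7)
S = 231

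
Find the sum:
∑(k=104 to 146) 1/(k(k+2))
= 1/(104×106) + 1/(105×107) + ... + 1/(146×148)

Partial fractions: 1/(k(k+2)) = (1/2)[1/k - 1/(k+2)]
Telescoping leaves the first two and last two terms:
= (1/2)[1/104 + 1/105 - 1/147 - 1/148]
= 15781/5656560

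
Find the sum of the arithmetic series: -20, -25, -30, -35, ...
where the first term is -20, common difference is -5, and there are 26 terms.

Sₙ = n/2 × (first + last)
Last term = a + (n-1)d = -20 + (26-1)×(-5) = -145
S_26 = 26/2 × (-20 + (-145))
S_26 = 26/2 × (-165) = -2145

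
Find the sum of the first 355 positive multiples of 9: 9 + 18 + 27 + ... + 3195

Factor out 9: = 9(1 + 2 + ... + 355) = 9 × n(n+1)/2
= 9 × 355×356/2
= 9 × 63190
= 568710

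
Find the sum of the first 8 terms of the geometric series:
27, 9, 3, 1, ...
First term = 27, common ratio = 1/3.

Sₙ = a(1 - rⁿ) / (1 - r)
S_8 = 27(1 - (1/3)^8) / (1 - (1/3))
S_8 = 27(1 - (1/6561)) / (2/3)
S_8 = 3280/81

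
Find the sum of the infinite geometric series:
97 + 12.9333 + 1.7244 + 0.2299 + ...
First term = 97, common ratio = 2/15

For |r| < 1, S = a / (1 - r)
S = 97 / (1 - (2/15))
S = 97 / (13/15)
S = 1455/13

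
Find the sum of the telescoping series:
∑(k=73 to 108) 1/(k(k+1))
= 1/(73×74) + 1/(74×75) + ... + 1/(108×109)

Partial fractions: 1/(k(k+1)) = 1/k - 1/(k+1)
The series telescopes:
= (1/73 - 1/74) + (1/74 - 1/75) + ... + (1/108 - 1/109)
= 1/73 - 1/109
= 36/7957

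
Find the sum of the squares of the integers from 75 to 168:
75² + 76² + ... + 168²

Use ∑_{k=1}^{n} k² = n(n+1)(2n+1)/6, then subtract the first 74 terms.
∑_{k=1}^{168} k² = 168×169×337/6 = 1594684
∑_{k=1}^{74} k² = 74×75×149/6 = 137825
∑_{k=75}^{168} k² = 1594684 - 137825 = 1456859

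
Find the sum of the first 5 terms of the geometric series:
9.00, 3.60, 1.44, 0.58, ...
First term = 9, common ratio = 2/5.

Sₙ = a(1 - rⁿ) / (1 - r)
S_5 = 9(1 - (2/5)^5) / (1 - (2/5))
S_5 = 9(1 - (32/3125)) / (3/5)
S_5 = 9279/625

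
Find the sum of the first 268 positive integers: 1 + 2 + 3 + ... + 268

Formula: ∑k = n(n+1)/2
= 268×269/2
= 72092/2
= 36046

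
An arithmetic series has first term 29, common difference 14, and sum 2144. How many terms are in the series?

Using S = n/2 × [2a + (n-1)d]
2144 = n/2 × [2(29) + (n-1)(14)]
2144 = n/2 × [58 + 14n - 14]
4288 = n × [44 + 14n]
14n² + (44)n - 4288 = 0
Discriminant: Δ = (44)² - 4(14)(-4288) = 1936 + 240128 = 242064
√Δ = 492
n = [-(44) + √Δ] / (2·14) = (-44 + 492) / 28 = 448 / 28 = 16
(The negative root is discarded since n must be a positive integer.)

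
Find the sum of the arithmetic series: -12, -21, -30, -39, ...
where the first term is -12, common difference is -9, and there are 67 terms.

Sₙ = n/2 × (first + last)
Last term = a + (n-1)d = -12 + (67-1)×(-9) = -606
S_67 = 67/2 × (-12 + (-606))
S_67 = 67/2 × (-618) = -20703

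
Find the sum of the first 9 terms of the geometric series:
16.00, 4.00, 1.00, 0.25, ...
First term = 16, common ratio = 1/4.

Sₙ = a(1 - rⁿ) / (1 - r)
S_9 = 16(1 - (1/4)^9) / (1 - (1/4))
S_9 = 16(1 - (1/262144)) / (3/4)
S_9 = 87381/4096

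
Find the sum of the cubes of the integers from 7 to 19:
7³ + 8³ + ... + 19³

Use ∑_{k=1}^{n} k³ = [n(n+1)/2]², then subtract the first 6 terms.
∑_{k=1}^{19} k³ = [19×20/2]² = 190² = 36100
∑_{k=1}^{6} k³ = [6×7/2]² = 21² = 441
∑_{k=7}^{19} k³ = 36100 - 441 = 35659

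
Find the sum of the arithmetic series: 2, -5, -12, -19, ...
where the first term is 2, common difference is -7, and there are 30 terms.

Sₙ = n/2 × (first + last)
Last term = a + (n-1)d = 2 + (30-1)×(-7) = -201
S_30 = 30/2 × (2 + (-201))
S_30 = 30/2 × (-199) = -2985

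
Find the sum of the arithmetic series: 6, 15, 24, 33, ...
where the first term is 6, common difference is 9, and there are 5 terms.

Sₙ = n/2 × (first + last)
Last term = a + (n-1)d = 6 + (5-1)×9 = 42
S_5 = 5/2 × (6 + 42)
S_5 = 5/2 × 48 = 120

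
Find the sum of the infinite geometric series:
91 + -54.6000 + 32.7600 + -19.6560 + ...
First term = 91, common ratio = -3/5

For |r| < 1, S = a / (1 - r)
S = 91 / (1 - (-3/5))
S = 91 / (8/5)
S = 455/8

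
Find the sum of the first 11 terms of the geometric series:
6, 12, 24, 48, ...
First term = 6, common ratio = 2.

Sₙ = a(1 - rⁿ) / (1 - r)
S_11 = 6(1 - 2^11) / (1 - 2)
S_11 = 6(1 - 2048) / (-1)
S_11 = 12282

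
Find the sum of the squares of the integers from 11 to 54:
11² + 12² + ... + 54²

Use ∑_{k=1}^{n} k² = n(n+1)(2n+1)/6, then subtract the first 10 terms.
∑_{k=1}^{54} k² = 54×55×109/6 = 53955
∑_{k=1}^{10} k² = 10×11×21/6 = 385
∑_{k=11}^{54} k² = 53955 - 385 = 53570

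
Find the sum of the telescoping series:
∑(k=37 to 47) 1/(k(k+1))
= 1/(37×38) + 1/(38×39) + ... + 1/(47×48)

Partial fractions: 1/(k(k+1)) = 1/k - 1/(k+1)
The series telescopes:
= (1/37 - 1/38) + (1/38 - 1/39) + ... + (1/47 - 1/48)
= 1/37 - 1/48
= 11/1776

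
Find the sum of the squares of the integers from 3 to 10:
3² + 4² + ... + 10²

Use ∑_{k=1}^{n} k² = n(n+1)(2n+1)/6, then subtract the first 2 terms.
∑_{k=1}^{10} k² = 10×11×21/6 = 385
∑_{k=1}^{2} k² = 2×3×5/6 = 5
∑_{k=3}^{10} k² = 385 - 5 = 380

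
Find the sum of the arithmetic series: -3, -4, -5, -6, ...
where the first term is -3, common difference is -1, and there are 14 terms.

Sₙ = n/2 × (first + last)
Last term = a + (n-1)d = -3 + (14-1)×(-1) = -16
S_14 = 14/2 × (-3 + (-16))
S_14 = 14/2 × (-19) = -133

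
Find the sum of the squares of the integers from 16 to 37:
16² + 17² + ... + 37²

Use ∑_{k=1}^{n} k² = n(n+1)(2n+1)/6, then subtract the first 15 terms.
∑_{k=1}^{37} k² = 37×38×75/6 = 17575
∑_{k=1}^{15} k² = 15×16×31/6 = 1240
∑_{k=16}^{37} k² = 17575 - 1240 = 16335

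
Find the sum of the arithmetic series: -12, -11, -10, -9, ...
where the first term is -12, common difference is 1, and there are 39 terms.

Sₙ = n/2 × (first + last)
Last term = a + (n-1)d = -12 + (39-1)×1 = 26
S_39 = 39/2 × (-12 + 26)
S_39 = 39/2 × 14 = 273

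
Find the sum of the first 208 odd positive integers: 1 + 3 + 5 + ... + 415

Sum of first n odd numbers = n²
= 208²
= 43264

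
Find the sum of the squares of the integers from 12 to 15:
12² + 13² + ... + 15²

Use ∑_{k=1}^{n} k² = n(n+1)(2n+1)/6, then subtract the first 11 terms.
∑_{k=1}^{15} k² = 15×16×31/6 = 1240
∑_{k=1}^{11} k² = 11×12×23/6 = 506
∑_{k=12}^{15} k² = 1240 - 506 = 734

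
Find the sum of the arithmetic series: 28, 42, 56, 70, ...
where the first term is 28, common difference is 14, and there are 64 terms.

Sₙ = n/2 × (first + last)
Last term = a + (n-1)d = 28 + (64-1)×14 = 910
S_64 = 64/2 × (28 + 910)
S_64 = 64/2 × 938 = 30016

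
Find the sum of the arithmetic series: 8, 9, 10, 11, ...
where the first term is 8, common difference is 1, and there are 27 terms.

Sₙ = n/2 × (first + last)
Last term = a + (n-1)d = 8 + (27-1)×1 = 34
S_27 = 27/2 × (8 + 34)
S_27 = 27/2 × 42 = 567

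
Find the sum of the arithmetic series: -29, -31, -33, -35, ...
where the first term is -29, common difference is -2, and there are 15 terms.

Sₙ = n/2 × (first + last)
Last term = a + (n-1)d = -29 + (15-1)×(-2) = -57
S_15 = 15/2 × (-29 + (-57))
S_15 = 15/2 × (-86) = -645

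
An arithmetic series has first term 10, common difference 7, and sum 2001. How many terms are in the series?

Using S = n/2 × [2a + (n-1)d]
2001 = n/2 × [2(10) + (n-1)(7)]
2001 = n/2 × [20 + 7n - 7]
4002 = n × [13 + 7n]
7n² + (13)n - 4002 = 0
Discriminant: Δ = (13)² - 4(7)(-4002) = 169 + 112056 = 112225
√Δ = 335
n = [-(13) + √Δ] / (2·7) = (-13 + 335) / 14 = 322 / 14 = 23
(The negative root is discarded since n must be a positive integer.)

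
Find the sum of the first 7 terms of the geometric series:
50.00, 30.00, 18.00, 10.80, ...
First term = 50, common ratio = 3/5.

Sₙ = a(1 - rⁿ) / (1 - r)
S_7 = 50(1 - (3/5)^7) / (1 - (3/5))
S_7 = 50(1 - (2187/78125)) / (2/5)
S_7 = 75938/625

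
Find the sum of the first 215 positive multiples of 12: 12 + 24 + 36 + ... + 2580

Factor out 12: = 12(1 + 2 + ... + 215) = 12 × n(n+1)/2
= 12 × 215×216/2
= 12 × 23220
= 278640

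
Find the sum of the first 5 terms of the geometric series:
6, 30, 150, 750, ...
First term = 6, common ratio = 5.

Sₙ = a(1 - rⁿ) / (1 - r)
S_5 = 6(1 - 5^5) / (1 - 5)
S_5 = 6(1 - 3125) / (-4)
S_5 = 4686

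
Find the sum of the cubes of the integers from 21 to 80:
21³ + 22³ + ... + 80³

Use ∑_{k=1}^{n} k³ = [n(n+1)/2]², then subtract the first 20 terms.
∑_{k=1}^{80} k³ = [80×81/2]² = 3240² = 10497600
∑_{k=1}^{20} k³ = [20×21/2]² = 210² = 44100
∑_{k=21}^{80} k³ = 10497600 - 44100 = 10453500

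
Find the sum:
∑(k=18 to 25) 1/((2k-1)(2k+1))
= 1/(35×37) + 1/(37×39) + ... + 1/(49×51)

Partial fractions: 1/((2k-1)(2k+1)) = (1/2)[1/(2k-1) - 1/(2k+1)]
The series telescopes:
= (1/2)[1/35 - 1/51]
= 8/1785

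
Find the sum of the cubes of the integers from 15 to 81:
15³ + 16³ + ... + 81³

Use ∑_{k=1}^{n} k³ = [n(n+1)/2]², then subtract the first 14 terms.
∑_{k=1}^{81} k³ = [81×82/2]² = 3321² = 11029041
∑_{k=1}^{14} k³ = [14×15/2]² = 105² = 11025
∑_{k=15}^{81} k³ = 11029041 - 11025 = 11018016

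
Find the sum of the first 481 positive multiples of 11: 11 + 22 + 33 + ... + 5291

Factor out 11: = 11(1 + 2 + ... + 481) = 11 × n(n+1)/2
= 11 × 481×482/2
= 11 × 115921
= 1275131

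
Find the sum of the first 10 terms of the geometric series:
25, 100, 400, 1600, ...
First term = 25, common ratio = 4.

Sₙ = a(1 - rⁿ) / (1 - r)
S_10 = 25(1 - 4^10) / (1 - 4)
S_10 = 25(1 - 1048576) / (-3)
S_10 = 8738125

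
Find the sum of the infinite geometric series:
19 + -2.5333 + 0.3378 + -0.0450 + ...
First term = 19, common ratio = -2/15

For |r| < 1, S = a / (1 - r)
S = 19 / (1 - (-2/15))
S = 19 / (17/15)
S = 285/17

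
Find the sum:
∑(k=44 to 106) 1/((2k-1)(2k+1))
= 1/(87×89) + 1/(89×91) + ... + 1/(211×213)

Partial fractions: 1/((2k-1)(2k+1)) = (1/2)[1/(2k-1) - 1/(2k+1)]
The series telescopes:
= (1/2)[1/87 - 1/213]
= 7/2059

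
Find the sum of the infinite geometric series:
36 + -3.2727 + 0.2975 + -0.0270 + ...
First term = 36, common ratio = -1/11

For |r| < 1, S = a / (1 - r)
S = 36 / (1 - (-1/11))
S = 36 / (12/11)
S = 33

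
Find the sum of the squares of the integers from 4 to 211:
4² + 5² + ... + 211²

Use ∑_{k=1}^{n} k² = n(n+1)(2n+1)/6, then subtract the first 3 terms.
∑_{k=1}^{211} k² = 211×212×423/6 = 3153606
∑_{k=1}^{3} k² = 3×4×7/6 = 14
∑_{k=4}^{211} k² = 3153606 - 14 = 3153592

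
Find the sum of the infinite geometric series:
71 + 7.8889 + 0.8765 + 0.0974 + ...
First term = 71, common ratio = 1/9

For |r| < 1, S = a / (1 - r)
S = 71 / (1 - (1/9))
S = 71 / (8/9)
S = 639/8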